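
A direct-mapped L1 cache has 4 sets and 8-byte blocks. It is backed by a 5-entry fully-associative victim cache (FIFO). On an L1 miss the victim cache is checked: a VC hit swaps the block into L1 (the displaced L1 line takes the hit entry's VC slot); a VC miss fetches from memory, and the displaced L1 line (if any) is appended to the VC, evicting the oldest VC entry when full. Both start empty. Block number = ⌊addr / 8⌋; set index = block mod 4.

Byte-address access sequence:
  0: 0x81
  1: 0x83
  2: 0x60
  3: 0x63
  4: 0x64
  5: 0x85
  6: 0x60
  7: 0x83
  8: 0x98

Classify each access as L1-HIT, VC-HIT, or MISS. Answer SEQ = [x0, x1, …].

SEQ = [MISS, L1-HIT, MISS, L1-HIT, L1-HIT, VC-HIT, VC-HIT, VC-HIT, MISS]

  [0] addr=0x81 blk=16 s=0: MISS | VC []
  [1] addr=0x83 blk=16 s=0: L1-HIT | VC []
  [2] addr=0x60 blk=12 s=0: MISS | VC [16]
  [3] addr=0x63 blk=12 s=0: L1-HIT | VC [16]
  [4] addr=0x64 blk=12 s=0: L1-HIT | VC [16]
  [5] addr=0x85 blk=16 s=0: VC-HIT | VC [12]
  [6] addr=0x60 blk=12 s=0: VC-HIT | VC [16]
  [7] addr=0x83 blk=16 s=0: VC-HIT | VC [12]
  [8] addr=0x98 blk=19 s=3: MISS | VC [12]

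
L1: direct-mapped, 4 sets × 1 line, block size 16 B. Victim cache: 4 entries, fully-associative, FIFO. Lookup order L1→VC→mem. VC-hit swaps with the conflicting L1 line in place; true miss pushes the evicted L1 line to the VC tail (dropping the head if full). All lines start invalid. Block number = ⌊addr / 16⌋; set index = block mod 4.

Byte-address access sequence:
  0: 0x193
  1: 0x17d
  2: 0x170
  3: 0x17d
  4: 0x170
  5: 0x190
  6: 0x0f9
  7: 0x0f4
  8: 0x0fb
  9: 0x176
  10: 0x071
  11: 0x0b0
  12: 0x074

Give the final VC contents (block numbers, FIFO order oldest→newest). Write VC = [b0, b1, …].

  [0] addr=0x193 blk=25 s=1: MISS | VC []
  [1] addr=0x17d blk=23 s=3: MISS | VC []
  [2] addr=0x170 blk=23 s=3: L1-HIT | VC []
  [3] addr=0x17d blk=23 s=3: L1-HIT | VC []
  [4] addr=0x170 blk=23 s=3: L1-HIT | VC []
  [5] addr=0x190 blk=25 s=1: L1-HIT | VC []
  [6] addr=0xf9 blk=15 s=3: MISS | VC [23]
  [7] addr=0xf4 blk=15 s=3: L1-HIT | VC [23]
  [8] addr=0xfb blk=15 s=3: L1-HIT | VC [23]
  [9] addr=0x176 blk=23 s=3: VC-HIT | VC [15]
  [10] addr=0x71 blk=7 s=3: MISS | VC [15, 23]
  [11] addr=0xb0 blk=11 s=3: MISS | VC [15, 23, 7]
  [12] addr=0x74 blk=7 s=3: VC-HIT | VC [15, 23, 11]

VC = [15, 23, 11]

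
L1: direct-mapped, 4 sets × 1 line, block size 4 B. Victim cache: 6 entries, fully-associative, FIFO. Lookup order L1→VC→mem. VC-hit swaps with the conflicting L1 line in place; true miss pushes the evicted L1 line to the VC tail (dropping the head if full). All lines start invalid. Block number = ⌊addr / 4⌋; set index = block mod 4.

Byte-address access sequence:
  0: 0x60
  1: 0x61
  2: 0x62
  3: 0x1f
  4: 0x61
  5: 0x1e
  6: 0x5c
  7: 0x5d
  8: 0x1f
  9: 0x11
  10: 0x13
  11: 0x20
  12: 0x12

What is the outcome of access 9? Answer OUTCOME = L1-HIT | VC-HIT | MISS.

0: 0x60 (blk 24, set 0) → MISS  vc=[]
1: 0x61 (blk 24, set 0) → L1-HIT  vc=[]
2: 0x62 (blk 24, set 0) → L1-HIT  vc=[]
3: 0x1f (blk 7, set 3) → MISS  vc=[]
4: 0x61 (blk 24, set 0) → L1-HIT  vc=[]
5: 0x1e (blk 7, set 3) → L1-HIT  vc=[]
6: 0x5c (blk 23, set 3) → MISS  vc=[7]
7: 0x5d (blk 23, set 3) → L1-HIT  vc=[7]
8: 0x1f (blk 7, set 3) → VC-HIT  vc=[23]
9: 0x11 (blk 4, set 0) → MISS  vc=[23, 24]
10: 0x13 (blk 4, set 0) → L1-HIT  vc=[23, 24]
11: 0x20 (blk 8, set 0) → MISS  vc=[23, 24, 4]
12: 0x12 (blk 4, set 0) → VC-HIT  vc=[23, 24, 8]

OUTCOME = MISS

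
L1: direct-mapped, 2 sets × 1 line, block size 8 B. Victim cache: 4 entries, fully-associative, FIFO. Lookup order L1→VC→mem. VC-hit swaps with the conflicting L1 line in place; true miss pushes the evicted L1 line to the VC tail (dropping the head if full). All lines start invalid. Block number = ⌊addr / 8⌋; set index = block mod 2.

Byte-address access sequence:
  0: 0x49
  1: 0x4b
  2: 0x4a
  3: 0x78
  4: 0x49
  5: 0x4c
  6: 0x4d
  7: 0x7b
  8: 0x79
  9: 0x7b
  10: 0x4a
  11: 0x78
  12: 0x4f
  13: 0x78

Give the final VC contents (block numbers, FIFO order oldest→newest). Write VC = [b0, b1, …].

0: 0x49 (blk 9, set 1) → MISS  vc=[]
1: 0x4b (blk 9, set 1) → L1-HIT  vc=[]
2: 0x4a (blk 9, set 1) → L1-HIT  vc=[]
3: 0x78 (blk 15, set 1) → MISS  vc=[9]
4: 0x49 (blk 9, set 1) → VC-HIT  vc=[15]
5: 0x4c (blk 9, set 1) → L1-HIT  vc=[15]
6: 0x4d (blk 9, set 1) → L1-HIT  vc=[15]
7: 0x7b (blk 15, set 1) → VC-HIT  vc=[9]
8: 0x79 (blk 15, set 1) → L1-HIT  vc=[9]
9: 0x7b (blk 15, set 1) → L1-HIT  vc=[9]
10: 0x4a (blk 9, set 1) → VC-HIT  vc=[15]
11: 0x78 (blk 15, set 1) → VC-HIT  vc=[9]
12: 0x4f (blk 9, set 1) → VC-HIT  vc=[15]
13: 0x78 (blk 15, set 1) → VC-HIT  vc=[9]

VC = [9]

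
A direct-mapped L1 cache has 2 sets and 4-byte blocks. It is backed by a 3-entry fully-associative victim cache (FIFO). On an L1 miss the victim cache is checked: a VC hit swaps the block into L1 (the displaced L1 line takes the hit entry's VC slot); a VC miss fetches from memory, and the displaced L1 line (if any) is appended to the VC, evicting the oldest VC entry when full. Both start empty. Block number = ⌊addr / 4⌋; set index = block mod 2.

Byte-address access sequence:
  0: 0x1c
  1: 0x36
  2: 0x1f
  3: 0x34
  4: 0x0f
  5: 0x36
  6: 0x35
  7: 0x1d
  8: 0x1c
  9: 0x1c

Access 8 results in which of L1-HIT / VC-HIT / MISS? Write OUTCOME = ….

OUTCOME = L1-HIT

0: 0x1c (blk 7, set 1) → MISS  vc=[]
1: 0x36 (blk 13, set 1) → MISS  vc=[7]
2: 0x1f (blk 7, set 1) → VC-HIT  vc=[13]
3: 0x34 (blk 13, set 1) → VC-HIT  vc=[7]
4: 0xf (blk 3, set 1) → MISS  vc=[7, 13]
5: 0x36 (blk 13, set 1) → VC-HIT  vc=[7, 3]
6: 0x35 (blk 13, set 1) → L1-HIT  vc=[7, 3]
7: 0x1d (blk 7, set 1) → VC-HIT  vc=[13, 3]
8: 0x1c (blk 7, set 1) → L1-HIT  vc=[13, 3]
9: 0x1c (blk 7, set 1) → L1-HIT  vc=[13, 3]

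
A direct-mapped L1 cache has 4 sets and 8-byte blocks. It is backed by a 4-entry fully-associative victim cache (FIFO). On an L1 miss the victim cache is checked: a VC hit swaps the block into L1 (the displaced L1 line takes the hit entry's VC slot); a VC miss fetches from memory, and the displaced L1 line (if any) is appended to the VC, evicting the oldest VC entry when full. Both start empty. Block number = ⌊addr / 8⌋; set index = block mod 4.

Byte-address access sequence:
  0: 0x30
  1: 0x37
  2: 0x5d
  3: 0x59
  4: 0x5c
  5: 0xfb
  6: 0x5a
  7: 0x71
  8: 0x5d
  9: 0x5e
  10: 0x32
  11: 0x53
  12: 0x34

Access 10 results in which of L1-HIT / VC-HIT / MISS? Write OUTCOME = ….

OUTCOME = VC-HIT

0: 0x30 (blk 6, set 2) → MISS  vc=[]
1: 0x37 (blk 6, set 2) → L1-HIT  vc=[]
2: 0x5d (blk 11, set 3) → MISS  vc=[]
3: 0x59 (blk 11, set 3) → L1-HIT  vc=[]
4: 0x5c (blk 11, set 3) → L1-HIT  vc=[]
5: 0xfb (blk 31, set 3) → MISS  vc=[11]
6: 0x5a (blk 11, set 3) → VC-HIT  vc=[31]
7: 0x71 (blk 14, set 2) → MISS  vc=[31, 6]
8: 0x5d (blk 11, set 3) → L1-HIT  vc=[31, 6]
9: 0x5e (blk 11, set 3) → L1-HIT  vc=[31, 6]
10: 0x32 (blk 6, set 2) → VC-HIT  vc=[31, 14]
11: 0x53 (blk 10, set 2) → MISS  vc=[31, 14, 6]
12: 0x34 (blk 6, set 2) → VC-HIT  vc=[31, 14, 10]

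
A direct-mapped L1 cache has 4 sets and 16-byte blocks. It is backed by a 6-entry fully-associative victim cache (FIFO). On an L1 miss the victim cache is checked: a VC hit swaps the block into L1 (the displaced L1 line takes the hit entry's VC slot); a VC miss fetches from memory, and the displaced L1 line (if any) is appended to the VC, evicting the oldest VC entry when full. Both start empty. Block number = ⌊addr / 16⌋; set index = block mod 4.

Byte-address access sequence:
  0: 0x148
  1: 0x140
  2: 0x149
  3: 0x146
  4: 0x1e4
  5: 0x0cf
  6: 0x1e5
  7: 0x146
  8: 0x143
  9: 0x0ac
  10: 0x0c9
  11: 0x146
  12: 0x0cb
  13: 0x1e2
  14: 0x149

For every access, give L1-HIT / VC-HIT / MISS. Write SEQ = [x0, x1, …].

  [0] addr=0x148 blk=20 s=0: MISS | VC []
  [1] addr=0x140 blk=20 s=0: L1-HIT | VC []
  [2] addr=0x149 blk=20 s=0: L1-HIT | VC []
  [3] addr=0x146 blk=20 s=0: L1-HIT | VC []
  [4] addr=0x1e4 blk=30 s=2: MISS | VC []
  [5] addr=0xcf blk=12 s=0: MISS | VC [20]
  [6] addr=0x1e5 blk=30 s=2: L1-HIT | VC [20]
  [7] addr=0x146 blk=20 s=0: VC-HIT | VC [12]
  [8] addr=0x143 blk=20 s=0: L1-HIT | VC [12]
  [9] addr=0xac blk=10 s=2: MISS | VC [12, 30]
  [10] addr=0xc9 blk=12 s=0: VC-HIT | VC [20, 30]
  [11] addr=0x146 blk=20 s=0: VC-HIT | VC [12, 30]
  [12] addr=0xcb blk=12 s=0: VC-HIT | VC [20, 30]
  [13] addr=0x1e2 blk=30 s=2: VC-HIT | VC [20, 10]
  [14] addr=0x149 blk=20 s=0: VC-HIT | VC [12, 10]

SEQ = [MISS, L1-HIT, L1-HIT, L1-HIT, MISS, MISS, L1-HIT, VC-HIT, L1-HIT, MISS, VC-HIT, VC-HIT, VC-HIT, VC-HIT, VC-HIT]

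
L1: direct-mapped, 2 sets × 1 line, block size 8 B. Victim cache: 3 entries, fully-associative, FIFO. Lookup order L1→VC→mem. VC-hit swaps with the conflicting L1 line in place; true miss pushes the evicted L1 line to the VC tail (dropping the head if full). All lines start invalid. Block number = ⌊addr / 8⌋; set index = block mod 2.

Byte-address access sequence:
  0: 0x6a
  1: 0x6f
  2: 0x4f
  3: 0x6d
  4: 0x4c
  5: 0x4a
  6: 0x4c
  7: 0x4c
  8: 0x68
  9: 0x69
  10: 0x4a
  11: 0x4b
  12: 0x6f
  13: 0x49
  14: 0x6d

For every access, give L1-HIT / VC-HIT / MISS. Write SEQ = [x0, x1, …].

SEQ = [MISS, L1-HIT, MISS, VC-HIT, VC-HIT, L1-HIT, L1-HIT, L1-HIT, VC-HIT, L1-HIT, VC-HIT, L1-HIT, VC-HIT, VC-HIT, VC-HIT]

0: 0x6a (blk 13, set 1) → MISS  vc=[]
1: 0x6f (blk 13, set 1) → L1-HIT  vc=[]
2: 0x4f (blk 9, set 1) → MISS  vc=[13]
3: 0x6d (blk 13, set 1) → VC-HIT  vc=[9]
4: 0x4c (blk 9, set 1) → VC-HIT  vc=[13]
5: 0x4a (blk 9, set 1) → L1-HIT  vc=[13]
6: 0x4c (blk 9, set 1) → L1-HIT  vc=[13]
7: 0x4c (blk 9, set 1) → L1-HIT  vc=[13]
8: 0x68 (blk 13, set 1) → VC-HIT  vc=[9]
9: 0x69 (blk 13, set 1) → L1-HIT  vc=[9]
10: 0x4a (blk 9, set 1) → VC-HIT  vc=[13]
11: 0x4b (blk 9, set 1) → L1-HIT  vc=[13]
12: 0x6f (blk 13, set 1) → VC-HIT  vc=[9]
13: 0x49 (blk 9, set 1) → VC-HIT  vc=[13]
14: 0x6d (blk 13, set 1) → VC-HIT  vc=[9]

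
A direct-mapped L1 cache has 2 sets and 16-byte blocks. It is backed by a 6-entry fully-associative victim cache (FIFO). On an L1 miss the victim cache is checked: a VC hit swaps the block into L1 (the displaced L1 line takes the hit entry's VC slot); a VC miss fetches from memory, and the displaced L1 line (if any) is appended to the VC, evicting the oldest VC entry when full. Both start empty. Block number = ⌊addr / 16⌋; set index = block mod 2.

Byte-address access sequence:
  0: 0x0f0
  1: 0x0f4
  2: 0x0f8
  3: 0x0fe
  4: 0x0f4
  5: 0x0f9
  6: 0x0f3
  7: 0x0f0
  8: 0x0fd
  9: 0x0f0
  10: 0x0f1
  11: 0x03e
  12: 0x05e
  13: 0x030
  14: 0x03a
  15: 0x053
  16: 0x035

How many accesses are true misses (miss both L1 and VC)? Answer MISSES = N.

#0 0xf0→b15/s1 MISS; vc=[]
#1 0xf4→b15/s1 L1-HIT; vc=[]
#2 0xf8→b15/s1 L1-HIT; vc=[]
#3 0xfe→b15/s1 L1-HIT; vc=[]
#4 0xf4→b15/s1 L1-HIT; vc=[]
#5 0xf9→b15/s1 L1-HIT; vc=[]
#6 0xf3→b15/s1 L1-HIT; vc=[]
#7 0xf0→b15/s1 L1-HIT; vc=[]
#8 0xfd→b15/s1 L1-HIT; vc=[]
#9 0xf0→b15/s1 L1-HIT; vc=[]
#10 0xf1→b15/s1 L1-HIT; vc=[]
#11 0x3e→b3/s1 MISS; vc=[15]
#12 0x5e→b5/s1 MISS; vc=[15,3]
#13 0x30→b3/s1 VC-HIT; vc=[15,5]
#14 0x3a→b3/s1 L1-HIT; vc=[15,5]
#15 0x53→b5/s1 VC-HIT; vc=[15,3]
#16 0x35→b3/s1 VC-HIT; vc=[15,5]

MISSES = 3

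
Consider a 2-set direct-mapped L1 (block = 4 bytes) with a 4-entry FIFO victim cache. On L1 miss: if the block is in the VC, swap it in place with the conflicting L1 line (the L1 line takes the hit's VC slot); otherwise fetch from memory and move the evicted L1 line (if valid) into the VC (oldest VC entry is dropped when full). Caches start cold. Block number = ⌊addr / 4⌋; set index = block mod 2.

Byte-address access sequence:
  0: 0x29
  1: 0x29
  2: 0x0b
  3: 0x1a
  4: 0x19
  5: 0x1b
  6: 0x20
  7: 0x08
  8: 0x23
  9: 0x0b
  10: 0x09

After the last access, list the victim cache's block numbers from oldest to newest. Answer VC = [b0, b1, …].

0: 0x29 (blk 10, set 0) → MISS  vc=[]
1: 0x29 (blk 10, set 0) → L1-HIT  vc=[]
2: 0xb (blk 2, set 0) → MISS  vc=[10]
3: 0x1a (blk 6, set 0) → MISS  vc=[10, 2]
4: 0x19 (blk 6, set 0) → L1-HIT  vc=[10, 2]
5: 0x1b (blk 6, set 0) → L1-HIT  vc=[10, 2]
6: 0x20 (blk 8, set 0) → MISS  vc=[10, 2, 6]
7: 0x8 (blk 2, set 0) → VC-HIT  vc=[10, 8, 6]
8: 0x23 (blk 8, set 0) → VC-HIT  vc=[10, 2, 6]
9: 0xb (blk 2, set 0) → VC-HIT  vc=[10, 8, 6]
10: 0x9 (blk 2, set 0) → L1-HIT  vc=[10, 8, 6]

VC = [10, 8, 6]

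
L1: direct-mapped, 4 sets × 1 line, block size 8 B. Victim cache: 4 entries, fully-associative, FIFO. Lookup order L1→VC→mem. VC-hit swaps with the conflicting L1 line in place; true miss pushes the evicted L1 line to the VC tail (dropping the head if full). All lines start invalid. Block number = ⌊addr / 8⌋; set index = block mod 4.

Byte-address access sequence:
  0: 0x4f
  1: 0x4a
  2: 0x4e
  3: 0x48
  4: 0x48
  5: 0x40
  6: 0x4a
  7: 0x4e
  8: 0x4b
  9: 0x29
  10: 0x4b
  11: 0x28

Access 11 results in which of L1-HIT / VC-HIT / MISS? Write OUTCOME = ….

  [0] addr=0x4f blk=9 s=1: MISS | VC []
  [1] addr=0x4a blk=9 s=1: L1-HIT | VC []
  [2] addr=0x4e blk=9 s=1: L1-HIT | VC []
  [3] addr=0x48 blk=9 s=1: L1-HIT | VC []
  [4] addr=0x48 blk=9 s=1: L1-HIT | VC []
  [5] addr=0x40 blk=8 s=0: MISS | VC []
  [6] addr=0x4a blk=9 s=1: L1-HIT | VC []
  [7] addr=0x4e blk=9 s=1: L1-HIT | VC []
  [8] addr=0x4b blk=9 s=1: L1-HIT | VC []
  [9] addr=0x29 blk=5 s=1: MISS | VC [9]
  [10] addr=0x4b blk=9 s=1: VC-HIT | VC [5]
  [11] addr=0x28 blk=5 s=1: VC-HIT | VC [9]

OUTCOME = VC-HIT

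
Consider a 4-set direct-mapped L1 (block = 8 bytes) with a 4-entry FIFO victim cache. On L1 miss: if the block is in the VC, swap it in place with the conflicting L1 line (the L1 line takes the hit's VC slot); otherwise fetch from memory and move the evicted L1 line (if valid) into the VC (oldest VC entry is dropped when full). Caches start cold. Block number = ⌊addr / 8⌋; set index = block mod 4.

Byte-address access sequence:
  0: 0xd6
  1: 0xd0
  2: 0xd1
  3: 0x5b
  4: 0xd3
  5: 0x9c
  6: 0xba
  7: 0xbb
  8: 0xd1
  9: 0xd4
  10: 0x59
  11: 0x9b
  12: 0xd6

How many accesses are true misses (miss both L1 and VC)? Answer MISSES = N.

0: 0xd6 (blk 26, set 2) → MISS  vc=[]
1: 0xd0 (blk 26, set 2) → L1-HIT  vc=[]
2: 0xd1 (blk 26, set 2) → L1-HIT  vc=[]
3: 0x5b (blk 11, set 3) → MISS  vc=[]
4: 0xd3 (blk 26, set 2) → L1-HIT  vc=[]
5: 0x9c (blk 19, set 3) → MISS  vc=[11]
6: 0xba (blk 23, set 3) → MISS  vc=[11, 19]
7: 0xbb (blk 23, set 3) → L1-HIT  vc=[11, 19]
8: 0xd1 (blk 26, set 2) → L1-HIT  vc=[11, 19]
9: 0xd4 (blk 26, set 2) → L1-HIT  vc=[11, 19]
10: 0x59 (blk 11, set 3) → VC-HIT  vc=[23, 19]
11: 0x9b (blk 19, set 3) → VC-HIT  vc=[23, 11]
12: 0xd6 (blk 26, set 2) → L1-HIT  vc=[23, 11]

MISSES = 4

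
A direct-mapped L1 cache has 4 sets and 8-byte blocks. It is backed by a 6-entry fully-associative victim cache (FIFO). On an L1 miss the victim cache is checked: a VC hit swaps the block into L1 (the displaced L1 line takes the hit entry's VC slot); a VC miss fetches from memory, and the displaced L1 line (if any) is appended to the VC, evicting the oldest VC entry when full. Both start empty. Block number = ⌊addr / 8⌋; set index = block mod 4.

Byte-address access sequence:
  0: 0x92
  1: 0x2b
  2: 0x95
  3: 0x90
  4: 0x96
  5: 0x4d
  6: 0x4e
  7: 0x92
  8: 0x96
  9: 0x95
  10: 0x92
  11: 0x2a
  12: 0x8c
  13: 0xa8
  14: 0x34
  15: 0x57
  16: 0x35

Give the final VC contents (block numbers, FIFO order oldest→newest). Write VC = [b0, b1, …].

  [0] addr=0x92 blk=18 s=2: MISS | VC []
  [1] addr=0x2b blk=5 s=1: MISS | VC []
  [2] addr=0x95 blk=18 s=2: L1-HIT | VC []
  [3] addr=0x90 blk=18 s=2: L1-HIT | VC []
  [4] addr=0x96 blk=18 s=2: L1-HIT | VC []
  [5] addr=0x4d blk=9 s=1: MISS | VC [5]
  [6] addr=0x4e blk=9 s=1: L1-HIT | VC [5]
  [7] addr=0x92 blk=18 s=2: L1-HIT | VC [5]
  [8] addr=0x96 blk=18 s=2: L1-HIT | VC [5]
  [9] addr=0x95 blk=18 s=2: L1-HIT | VC [5]
  [10] addr=0x92 blk=18 s=2: L1-HIT | VC [5]
  [11] addr=0x2a blk=5 s=1: VC-HIT | VC [9]
  [12] addr=0x8c blk=17 s=1: MISS | VC [9, 5]
  [13] addr=0xa8 blk=21 s=1: MISS | VC [9, 5, 17]
  [14] addr=0x34 blk=6 s=2: MISS | VC [9, 5, 17, 18]
  [15] addr=0x57 blk=10 s=2: MISS | VC [9, 5, 17, 18, 6]
  [16] addr=0x35 blk=6 s=2: VC-HIT | VC [9, 5, 17, 18, 10]

VC = [9, 5, 17, 18, 10]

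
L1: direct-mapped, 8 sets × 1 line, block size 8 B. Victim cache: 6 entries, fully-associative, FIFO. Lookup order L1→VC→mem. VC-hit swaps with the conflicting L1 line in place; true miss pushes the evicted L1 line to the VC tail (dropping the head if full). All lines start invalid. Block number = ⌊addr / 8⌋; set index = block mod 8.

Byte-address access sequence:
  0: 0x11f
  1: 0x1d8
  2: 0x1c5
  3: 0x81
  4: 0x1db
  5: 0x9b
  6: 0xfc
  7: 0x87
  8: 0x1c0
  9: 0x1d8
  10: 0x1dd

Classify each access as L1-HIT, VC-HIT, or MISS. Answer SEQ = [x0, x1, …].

0: 0x11f (blk 35, set 3) → MISS  vc=[]
1: 0x1d8 (blk 59, set 3) → MISS  vc=[35]
2: 0x1c5 (blk 56, set 0) → MISS  vc=[35]
3: 0x81 (blk 16, set 0) → MISS  vc=[35, 56]
4: 0x1db (blk 59, set 3) → L1-HIT  vc=[35, 56]
5: 0x9b (blk 19, set 3) → MISS  vc=[35, 56, 59]
6: 0xfc (blk 31, set 7) → MISS  vc=[35, 56, 59]
7: 0x87 (blk 16, set 0) → L1-HIT  vc=[35, 56, 59]
8: 0x1c0 (blk 56, set 0) → VC-HIT  vc=[35, 16, 59]
9: 0x1d8 (blk 59, set 3) → VC-HIT  vc=[35, 16, 19]
10: 0x1dd (blk 59, set 3) → L1-HIT  vc=[35, 16, 19]

SEQ = [MISS, MISS, MISS, MISS, L1-HIT, MISS, MISS, L1-HIT, VC-HIT, VC-HIT, L1-HIT]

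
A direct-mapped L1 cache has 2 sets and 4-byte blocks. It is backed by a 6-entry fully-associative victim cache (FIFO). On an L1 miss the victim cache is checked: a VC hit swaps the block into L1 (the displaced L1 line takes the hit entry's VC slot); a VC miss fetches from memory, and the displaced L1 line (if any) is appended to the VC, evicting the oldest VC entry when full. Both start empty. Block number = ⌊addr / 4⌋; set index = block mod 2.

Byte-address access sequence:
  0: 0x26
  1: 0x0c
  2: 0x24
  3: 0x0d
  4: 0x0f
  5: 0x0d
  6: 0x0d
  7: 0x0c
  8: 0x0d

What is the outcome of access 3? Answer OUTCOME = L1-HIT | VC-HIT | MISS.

  [0] addr=0x26 blk=9 s=1: MISS | VC []
  [1] addr=0xc blk=3 s=1: MISS | VC [9]
  [2] addr=0x24 blk=9 s=1: VC-HIT | VC [3]
  [3] addr=0xd blk=3 s=1: VC-HIT | VC [9]
  [4] addr=0xf blk=3 s=1: L1-HIT | VC [9]
  [5] addr=0xd blk=3 s=1: L1-HIT | VC [9]
  [6] addr=0xd blk=3 s=1: L1-HIT | VC [9]
  [7] addr=0xc blk=3 s=1: L1-HIT | VC [9]
  [8] addr=0xd blk=3 s=1: L1-HIT | VC [9]

OUTCOME = VC-HIT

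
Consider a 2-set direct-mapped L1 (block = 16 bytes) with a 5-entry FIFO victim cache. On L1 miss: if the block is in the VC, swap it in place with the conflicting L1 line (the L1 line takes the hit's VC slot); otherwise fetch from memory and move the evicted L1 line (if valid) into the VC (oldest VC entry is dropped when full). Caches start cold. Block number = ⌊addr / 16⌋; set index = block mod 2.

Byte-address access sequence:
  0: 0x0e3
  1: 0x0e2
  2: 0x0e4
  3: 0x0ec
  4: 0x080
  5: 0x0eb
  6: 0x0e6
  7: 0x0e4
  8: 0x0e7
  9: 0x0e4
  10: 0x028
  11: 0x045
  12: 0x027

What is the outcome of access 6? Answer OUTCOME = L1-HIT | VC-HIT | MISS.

OUTCOME = L1-HIT

0: 0xe3 (blk 14, set 0) → MISS  vc=[]
1: 0xe2 (blk 14, set 0) → L1-HIT  vc=[]
2: 0xe4 (blk 14, set 0) → L1-HIT  vc=[]
3: 0xec (blk 14, set 0) → L1-HIT  vc=[]
4: 0x80 (blk 8, set 0) → MISS  vc=[14]
5: 0xeb (blk 14, set 0) → VC-HIT  vc=[8]
6: 0xe6 (blk 14, set 0) → L1-HIT  vc=[8]
7: 0xe4 (blk 14, set 0) → L1-HIT  vc=[8]
8: 0xe7 (blk 14, set 0) → L1-HIT  vc=[8]
9: 0xe4 (blk 14, set 0) → L1-HIT  vc=[8]
10: 0x28 (blk 2, set 0) → MISS  vc=[8, 14]
11: 0x45 (blk 4, set 0) → MISS  vc=[8, 14, 2]
12: 0x27 (blk 2, set 0) → VC-HIT  vc=[8, 14, 4]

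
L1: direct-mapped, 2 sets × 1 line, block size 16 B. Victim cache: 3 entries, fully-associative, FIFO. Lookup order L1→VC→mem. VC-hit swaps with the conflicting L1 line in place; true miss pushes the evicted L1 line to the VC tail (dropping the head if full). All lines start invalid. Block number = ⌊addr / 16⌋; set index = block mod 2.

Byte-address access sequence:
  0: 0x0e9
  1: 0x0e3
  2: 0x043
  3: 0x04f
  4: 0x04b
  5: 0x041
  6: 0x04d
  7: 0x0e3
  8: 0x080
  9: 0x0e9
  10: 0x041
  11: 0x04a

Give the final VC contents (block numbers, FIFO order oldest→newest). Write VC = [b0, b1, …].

0: 0xe9 (blk 14, set 0) → MISS  vc=[]
1: 0xe3 (blk 14, set 0) → L1-HIT  vc=[]
2: 0x43 (blk 4, set 0) → MISS  vc=[14]
3: 0x4f (blk 4, set 0) → L1-HIT  vc=[14]
4: 0x4b (blk 4, set 0) → L1-HIT  vc=[14]
5: 0x41 (blk 4, set 0) → L1-HIT  vc=[14]
6: 0x4d (blk 4, set 0) → L1-HIT  vc=[14]
7: 0xe3 (blk 14, set 0) → VC-HIT  vc=[4]
8: 0x80 (blk 8, set 0) → MISS  vc=[4, 14]
9: 0xe9 (blk 14, set 0) → VC-HIT  vc=[4, 8]
10: 0x41 (blk 4, set 0) → VC-HIT  vc=[14, 8]
11: 0x4a (blk 4, set 0) → L1-HIT  vc=[14, 8]

VC = [14, 8]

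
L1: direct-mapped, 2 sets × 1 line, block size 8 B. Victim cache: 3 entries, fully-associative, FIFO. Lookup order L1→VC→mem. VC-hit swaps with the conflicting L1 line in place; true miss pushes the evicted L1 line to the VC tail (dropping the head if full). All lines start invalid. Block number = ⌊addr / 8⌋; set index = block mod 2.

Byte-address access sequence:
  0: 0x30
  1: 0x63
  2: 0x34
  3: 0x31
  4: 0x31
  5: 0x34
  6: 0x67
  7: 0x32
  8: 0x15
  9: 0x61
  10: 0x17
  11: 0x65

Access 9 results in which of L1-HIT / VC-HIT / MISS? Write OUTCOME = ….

#0 0x30→b6/s0 MISS; vc=[]
#1 0x63→b12/s0 MISS; vc=[6]
#2 0x34→b6/s0 VC-HIT; vc=[12]
#3 0x31→b6/s0 L1-HIT; vc=[12]
#4 0x31→b6/s0 L1-HIT; vc=[12]
#5 0x34→b6/s0 L1-HIT; vc=[12]
#6 0x67→b12/s0 VC-HIT; vc=[6]
#7 0x32→b6/s0 VC-HIT; vc=[12]
#8 0x15→b2/s0 MISS; vc=[12,6]
#9 0x61→b12/s0 VC-HIT; vc=[2,6]
#10 0x17→b2/s0 VC-HIT; vc=[12,6]
#11 0x65→b12/s0 VC-HIT; vc=[2,6]

OUTCOME = VC-HIT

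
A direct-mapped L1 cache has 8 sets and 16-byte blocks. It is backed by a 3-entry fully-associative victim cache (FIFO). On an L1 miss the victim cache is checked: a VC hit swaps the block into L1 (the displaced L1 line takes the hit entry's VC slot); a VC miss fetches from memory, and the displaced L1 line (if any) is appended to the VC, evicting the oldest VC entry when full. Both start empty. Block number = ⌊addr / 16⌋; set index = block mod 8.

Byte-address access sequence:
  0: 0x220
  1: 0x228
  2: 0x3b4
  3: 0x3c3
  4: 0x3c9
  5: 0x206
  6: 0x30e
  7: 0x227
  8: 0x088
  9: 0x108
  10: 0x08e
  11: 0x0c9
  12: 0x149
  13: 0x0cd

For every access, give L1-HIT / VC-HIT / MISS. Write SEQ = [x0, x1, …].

#0 0x220→b34/s2 MISS; vc=[]
#1 0x228→b34/s2 L1-HIT; vc=[]
#2 0x3b4→b59/s3 MISS; vc=[]
#3 0x3c3→b60/s4 MISS; vc=[]
#4 0x3c9→b60/s4 L1-HIT; vc=[]
#5 0x206→b32/s0 MISS; vc=[]
#6 0x30e→b48/s0 MISS; vc=[32]
#7 0x227→b34/s2 L1-HIT; vc=[32]
#8 0x88→b8/s0 MISS; vc=[32,48]
#9 0x108→b16/s0 MISS; vc=[32,48,8]
#10 0x8e→b8/s0 VC-HIT; vc=[32,48,16]
#11 0xc9→b12/s4 MISS; vc=[48,16,60]
#12 0x149→b20/s4 MISS; vc=[16,60,12]
#13 0xcd→b12/s4 VC-HIT; vc=[16,60,20]

SEQ = [MISS, L1-HIT, MISS, MISS, L1-HIT, MISS, MISS, L1-HIT, MISS, MISS, VC-HIT, MISS, MISS, VC-HIT]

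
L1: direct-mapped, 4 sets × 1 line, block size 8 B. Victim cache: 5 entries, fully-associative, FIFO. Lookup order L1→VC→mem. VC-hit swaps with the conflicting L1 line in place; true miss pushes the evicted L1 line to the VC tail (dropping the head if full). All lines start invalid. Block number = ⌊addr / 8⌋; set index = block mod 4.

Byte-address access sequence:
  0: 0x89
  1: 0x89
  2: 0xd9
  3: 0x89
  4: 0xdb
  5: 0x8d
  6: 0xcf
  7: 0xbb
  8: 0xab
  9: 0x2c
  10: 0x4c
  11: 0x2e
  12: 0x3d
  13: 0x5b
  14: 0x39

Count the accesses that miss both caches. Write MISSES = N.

MISSES = 9

#0 0x89→b17/s1 MISS; vc=[]
#1 0x89→b17/s1 L1-HIT; vc=[]
#2 0xd9→b27/s3 MISS; vc=[]
#3 0x89→b17/s1 L1-HIT; vc=[]
#4 0xdb→b27/s3 L1-HIT; vc=[]
#5 0x8d→b17/s1 L1-HIT; vc=[]
#6 0xcf→b25/s1 MISS; vc=[17]
#7 0xbb→b23/s3 MISS; vc=[17,27]
#8 0xab→b21/s1 MISS; vc=[17,27,25]
#9 0x2c→b5/s1 MISS; vc=[17,27,25,21]
#10 0x4c→b9/s1 MISS; vc=[17,27,25,21,5]
#11 0x2e→b5/s1 VC-HIT; vc=[17,27,25,21,9]
#12 0x3d→b7/s3 MISS; vc=[27,25,21,9,23]
#13 0x5b→b11/s3 MISS; vc=[25,21,9,23,7]
#14 0x39→b7/s3 VC-HIT; vc=[25,21,9,23,11]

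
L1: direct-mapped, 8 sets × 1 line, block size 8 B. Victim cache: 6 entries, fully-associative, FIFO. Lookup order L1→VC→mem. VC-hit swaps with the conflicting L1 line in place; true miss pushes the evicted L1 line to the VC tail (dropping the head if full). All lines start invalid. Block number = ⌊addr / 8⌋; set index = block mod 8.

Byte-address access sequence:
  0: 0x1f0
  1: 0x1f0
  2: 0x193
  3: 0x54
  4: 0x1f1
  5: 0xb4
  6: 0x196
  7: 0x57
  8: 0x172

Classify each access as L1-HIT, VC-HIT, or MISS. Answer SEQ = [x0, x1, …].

SEQ = [MISS, L1-HIT, MISS, MISS, L1-HIT, MISS, VC-HIT, VC-HIT, MISS]

  [0] addr=0x1f0 blk=62 s=6: MISS | VC []
  [1] addr=0x1f0 blk=62 s=6: L1-HIT | VC []
  [2] addr=0x193 blk=50 s=2: MISS | VC []
  [3] addr=0x54 blk=10 s=2: MISS | VC [50]
  [4] addr=0x1f1 blk=62 s=6: L1-HIT | VC [50]
  [5] addr=0xb4 blk=22 s=6: MISS | VC [50, 62]
  [6] addr=0x196 blk=50 s=2: VC-HIT | VC [10, 62]
  [7] addr=0x57 blk=10 s=2: VC-HIT | VC [50, 62]
  [8] addr=0x172 blk=46 s=6: MISS | VC [50, 62, 22]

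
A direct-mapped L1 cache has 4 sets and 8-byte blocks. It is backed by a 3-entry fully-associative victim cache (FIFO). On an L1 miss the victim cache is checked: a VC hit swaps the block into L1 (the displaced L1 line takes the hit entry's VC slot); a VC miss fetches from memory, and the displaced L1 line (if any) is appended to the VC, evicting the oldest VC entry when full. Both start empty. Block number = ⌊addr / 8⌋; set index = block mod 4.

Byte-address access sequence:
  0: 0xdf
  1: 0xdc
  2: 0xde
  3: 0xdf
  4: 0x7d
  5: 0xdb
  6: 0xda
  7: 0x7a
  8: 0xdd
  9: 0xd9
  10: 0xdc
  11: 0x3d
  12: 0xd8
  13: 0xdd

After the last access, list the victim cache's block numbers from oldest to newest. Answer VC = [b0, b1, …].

VC = [15, 7]

#0 0xdf→b27/s3 MISS; vc=[]
#1 0xdc→b27/s3 L1-HIT; vc=[]
#2 0xde→b27/s3 L1-HIT; vc=[]
#3 0xdf→b27/s3 L1-HIT; vc=[]
#4 0x7d→b15/s3 MISS; vc=[27]
#5 0xdb→b27/s3 VC-HIT; vc=[15]
#6 0xda→b27/s3 L1-HIT; vc=[15]
#7 0x7a→b15/s3 VC-HIT; vc=[27]
#8 0xdd→b27/s3 VC-HIT; vc=[15]
#9 0xd9→b27/s3 L1-HIT; vc=[15]
#10 0xdc→b27/s3 L1-HIT; vc=[15]
#11 0x3d→b7/s3 MISS; vc=[15,27]
#12 0xd8→b27/s3 VC-HIT; vc=[15,7]
#13 0xdd→b27/s3 L1-HIT; vc=[15,7]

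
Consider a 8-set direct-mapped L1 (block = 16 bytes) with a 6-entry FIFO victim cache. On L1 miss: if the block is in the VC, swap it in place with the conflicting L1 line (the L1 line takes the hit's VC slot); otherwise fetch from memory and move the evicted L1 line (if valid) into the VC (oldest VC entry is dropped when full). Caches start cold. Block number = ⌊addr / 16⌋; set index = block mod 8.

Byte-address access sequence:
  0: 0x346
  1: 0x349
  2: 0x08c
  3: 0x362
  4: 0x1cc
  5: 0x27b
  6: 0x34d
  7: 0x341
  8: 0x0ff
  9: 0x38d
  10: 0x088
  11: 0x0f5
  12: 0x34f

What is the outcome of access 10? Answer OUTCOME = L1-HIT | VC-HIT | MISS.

OUTCOME = VC-HIT

#0 0x346→b52/s4 MISS; vc=[]
#1 0x349→b52/s4 L1-HIT; vc=[]
#2 0x8c→b8/s0 MISS; vc=[]
#3 0x362→b54/s6 MISS; vc=[]
#4 0x1cc→b28/s4 MISS; vc=[52]
#5 0x27b→b39/s7 MISS; vc=[52]
#6 0x34d→b52/s4 VC-HIT; vc=[28]
#7 0x341→b52/s4 L1-HIT; vc=[28]
#8 0xff→b15/s7 MISS; vc=[28,39]
#9 0x38d→b56/s0 MISS; vc=[28,39,8]
#10 0x88→b8/s0 VC-HIT; vc=[28,39,56]
#11 0xf5→b15/s7 L1-HIT; vc=[28,39,56]
#12 0x34f→b52/s4 L1-HIT; vc=[28,39,56]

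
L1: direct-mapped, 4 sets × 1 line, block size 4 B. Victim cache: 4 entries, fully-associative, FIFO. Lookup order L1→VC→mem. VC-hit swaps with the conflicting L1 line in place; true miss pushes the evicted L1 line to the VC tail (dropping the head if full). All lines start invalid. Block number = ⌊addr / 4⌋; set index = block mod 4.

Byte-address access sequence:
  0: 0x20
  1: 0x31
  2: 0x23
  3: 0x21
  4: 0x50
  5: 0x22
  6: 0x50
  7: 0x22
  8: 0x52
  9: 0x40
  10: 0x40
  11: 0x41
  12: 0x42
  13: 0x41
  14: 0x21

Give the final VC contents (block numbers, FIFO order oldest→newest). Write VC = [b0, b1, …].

#0 0x20→b8/s0 MISS; vc=[]
#1 0x31→b12/s0 MISS; vc=[8]
#2 0x23→b8/s0 VC-HIT; vc=[12]
#3 0x21→b8/s0 L1-HIT; vc=[12]
#4 0x50→b20/s0 MISS; vc=[12,8]
#5 0x22→b8/s0 VC-HIT; vc=[12,20]
#6 0x50→b20/s0 VC-HIT; vc=[12,8]
#7 0x22→b8/s0 VC-HIT; vc=[12,20]
#8 0x52→b20/s0 VC-HIT; vc=[12,8]
#9 0x40→b16/s0 MISS; vc=[12,8,20]
#10 0x40→b16/s0 L1-HIT; vc=[12,8,20]
#11 0x41→b16/s0 L1-HIT; vc=[12,8,20]
#12 0x42→b16/s0 L1-HIT; vc=[12,8,20]
#13 0x41→b16/s0 L1-HIT; vc=[12,8,20]
#14 0x21→b8/s0 VC-HIT; vc=[12,16,20]

VC = [12, 16, 20]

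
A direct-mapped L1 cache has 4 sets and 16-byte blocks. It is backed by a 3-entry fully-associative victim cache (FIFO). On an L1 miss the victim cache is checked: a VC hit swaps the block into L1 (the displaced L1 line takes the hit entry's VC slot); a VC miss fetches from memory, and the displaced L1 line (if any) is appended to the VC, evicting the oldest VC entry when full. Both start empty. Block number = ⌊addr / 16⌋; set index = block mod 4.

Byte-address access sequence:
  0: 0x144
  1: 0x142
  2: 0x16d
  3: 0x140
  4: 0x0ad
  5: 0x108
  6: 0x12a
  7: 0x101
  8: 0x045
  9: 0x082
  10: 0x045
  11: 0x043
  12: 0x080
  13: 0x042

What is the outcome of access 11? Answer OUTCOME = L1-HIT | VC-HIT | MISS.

OUTCOME = L1-HIT

#0 0x144→b20/s0 MISS; vc=[]
#1 0x142→b20/s0 L1-HIT; vc=[]
#2 0x16d→b22/s2 MISS; vc=[]
#3 0x140→b20/s0 L1-HIT; vc=[]
#4 0xad→b10/s2 MISS; vc=[22]
#5 0x108→b16/s0 MISS; vc=[22,20]
#6 0x12a→b18/s2 MISS; vc=[22,20,10]
#7 0x101→b16/s0 L1-HIT; vc=[22,20,10]
#8 0x45→b4/s0 MISS; vc=[20,10,16]
#9 0x82→b8/s0 MISS; vc=[10,16,4]
#10 0x45→b4/s0 VC-HIT; vc=[10,16,8]
#11 0x43→b4/s0 L1-HIT; vc=[10,16,8]
#12 0x80→b8/s0 VC-HIT; vc=[10,16,4]
#13 0x42→b4/s0 VC-HIT; vc=[10,16,8]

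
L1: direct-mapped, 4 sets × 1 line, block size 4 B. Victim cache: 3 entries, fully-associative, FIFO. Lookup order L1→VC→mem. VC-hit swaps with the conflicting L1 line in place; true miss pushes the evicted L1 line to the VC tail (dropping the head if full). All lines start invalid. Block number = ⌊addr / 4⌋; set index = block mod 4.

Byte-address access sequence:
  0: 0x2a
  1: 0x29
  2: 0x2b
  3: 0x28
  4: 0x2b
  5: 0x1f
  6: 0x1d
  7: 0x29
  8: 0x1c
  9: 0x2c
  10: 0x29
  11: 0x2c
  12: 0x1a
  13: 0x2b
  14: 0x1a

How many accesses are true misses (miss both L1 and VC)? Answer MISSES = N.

MISSES = 4

  [0] addr=0x2a blk=10 s=2: MISS | VC []
  [1] addr=0x29 blk=10 s=2: L1-HIT | VC []
  [2] addr=0x2b blk=10 s=2: L1-HIT | VC []
  [3] addr=0x28 blk=10 s=2: L1-HIT | VC []
  [4] addr=0x2b blk=10 s=2: L1-HIT | VC []
  [5] addr=0x1f blk=7 s=3: MISS | VC []
  [6] addr=0x1d blk=7 s=3: L1-HIT | VC []
  [7] addr=0x29 blk=10 s=2: L1-HIT | VC []
  [8] addr=0x1c blk=7 s=3: L1-HIT | VC []
  [9] addr=0x2c blk=11 s=3: MISS | VC [7]
  [10] addr=0x29 blk=10 s=2: L1-HIT | VC [7]
  [11] addr=0x2c blk=11 s=3: L1-HIT | VC [7]
  [12] addr=0x1a blk=6 s=2: MISS | VC [7, 10]
  [13] addr=0x2b blk=10 s=2: VC-HIT | VC [7, 6]
  [14] addr=0x1a blk=6 s=2: VC-HIT | VC [7, 10]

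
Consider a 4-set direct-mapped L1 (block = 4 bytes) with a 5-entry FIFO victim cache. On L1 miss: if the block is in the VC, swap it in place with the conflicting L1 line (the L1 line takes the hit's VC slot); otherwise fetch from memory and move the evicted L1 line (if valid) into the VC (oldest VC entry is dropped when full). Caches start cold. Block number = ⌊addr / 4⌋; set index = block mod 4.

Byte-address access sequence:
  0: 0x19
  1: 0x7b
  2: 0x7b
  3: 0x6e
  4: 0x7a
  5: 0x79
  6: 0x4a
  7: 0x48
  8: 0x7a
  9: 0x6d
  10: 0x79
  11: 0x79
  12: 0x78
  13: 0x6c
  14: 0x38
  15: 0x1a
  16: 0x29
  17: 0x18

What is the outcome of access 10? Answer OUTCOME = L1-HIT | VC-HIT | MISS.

0: 0x19 (blk 6, set 2) → MISS  vc=[]
1: 0x7b (blk 30, set 2) → MISS  vc=[6]
2: 0x7b (blk 30, set 2) → L1-HIT  vc=[6]
3: 0x6e (blk 27, set 3) → MISS  vc=[6]
4: 0x7a (blk 30, set 2) → L1-HIT  vc=[6]
5: 0x79 (blk 30, set 2) → L1-HIT  vc=[6]
6: 0x4a (blk 18, set 2) → MISS  vc=[6, 30]
7: 0x48 (blk 18, set 2) → L1-HIT  vc=[6, 30]
8: 0x7a (blk 30, set 2) → VC-HIT  vc=[6, 18]
9: 0x6d (blk 27, set 3) → L1-HIT  vc=[6, 18]
10: 0x79 (blk 30, set 2) → L1-HIT  vc=[6, 18]
11: 0x79 (blk 30, set 2) → L1-HIT  vc=[6, 18]
12: 0x78 (blk 30, set 2) → L1-HIT  vc=[6, 18]
13: 0x6c (blk 27, set 3) → L1-HIT  vc=[6, 18]
14: 0x38 (blk 14, set 2) → MISS  vc=[6, 18, 30]
15: 0x1a (blk 6, set 2) → VC-HIT  vc=[14, 18, 30]
16: 0x29 (blk 10, set 2) → MISS  vc=[14, 18, 30, 6]
17: 0x18 (blk 6, set 2) → VC-HIT  vc=[14, 18, 30, 10]

OUTCOME = L1-HIT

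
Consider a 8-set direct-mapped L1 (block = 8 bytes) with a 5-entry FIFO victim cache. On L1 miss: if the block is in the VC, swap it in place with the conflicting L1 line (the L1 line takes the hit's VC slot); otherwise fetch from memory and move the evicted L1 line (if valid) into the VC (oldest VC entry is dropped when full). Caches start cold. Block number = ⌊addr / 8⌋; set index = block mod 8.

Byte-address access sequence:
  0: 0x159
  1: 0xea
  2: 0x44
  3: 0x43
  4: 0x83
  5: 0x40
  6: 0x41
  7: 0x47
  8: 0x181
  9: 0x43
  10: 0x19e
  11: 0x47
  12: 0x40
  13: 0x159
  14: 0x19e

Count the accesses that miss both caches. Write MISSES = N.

  [0] addr=0x159 blk=43 s=3: MISS | VC []
  [1] addr=0xea blk=29 s=5: MISS | VC []
  [2] addr=0x44 blk=8 s=0: MISS | VC []
  [3] addr=0x43 blk=8 s=0: L1-HIT | VC []
  [4] addr=0x83 blk=16 s=0: MISS | VC [8]
  [5] addr=0x40 blk=8 s=0: VC-HIT | VC [16]
  [6] addr=0x41 blk=8 s=0: L1-HIT | VC [16]
  [7] addr=0x47 blk=8 s=0: L1-HIT | VC [16]
  [8] addr=0x181 blk=48 s=0: MISS | VC [16, 8]
  [9] addr=0x43 blk=8 s=0: VC-HIT | VC [16, 48]
  [10] addr=0x19e blk=51 s=3: MISS | VC [16, 48, 43]
  [11] addr=0x47 blk=8 s=0: L1-HIT | VC [16, 48, 43]
  [12] addr=0x40 blk=8 s=0: L1-HIT | VC [16, 48, 43]
  [13] addr=0x159 blk=43 s=3: VC-HIT | VC [16, 48, 51]
  [14] addr=0x19e blk=51 s=3: VC-HIT | VC [16, 48, 43]

MISSES = 6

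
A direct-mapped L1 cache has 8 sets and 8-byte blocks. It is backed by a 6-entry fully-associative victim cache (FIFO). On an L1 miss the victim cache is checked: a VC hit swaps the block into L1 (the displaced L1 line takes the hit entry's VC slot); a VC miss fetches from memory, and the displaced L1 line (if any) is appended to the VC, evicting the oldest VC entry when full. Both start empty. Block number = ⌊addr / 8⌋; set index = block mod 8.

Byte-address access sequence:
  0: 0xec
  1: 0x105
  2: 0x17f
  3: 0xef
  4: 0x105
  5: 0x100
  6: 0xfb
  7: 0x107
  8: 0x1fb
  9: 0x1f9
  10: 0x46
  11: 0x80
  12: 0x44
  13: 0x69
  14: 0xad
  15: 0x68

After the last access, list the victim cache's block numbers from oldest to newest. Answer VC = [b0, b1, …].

0: 0xec (blk 29, set 5) → MISS  vc=[]
1: 0x105 (blk 32, set 0) → MISS  vc=[]
2: 0x17f (blk 47, set 7) → MISS  vc=[]
3: 0xef (blk 29, set 5) → L1-HIT  vc=[]
4: 0x105 (blk 32, set 0) → L1-HIT  vc=[]
5: 0x100 (blk 32, set 0) → L1-HIT  vc=[]
6: 0xfb (blk 31, set 7) → MISS  vc=[47]
7: 0x107 (blk 32, set 0) → L1-HIT  vc=[47]
8: 0x1fb (blk 63, set 7) → MISS  vc=[47, 31]
9: 0x1f9 (blk 63, set 7) → L1-HIT  vc=[47, 31]
10: 0x46 (blk 8, set 0) → MISS  vc=[47, 31, 32]
11: 0x80 (blk 16, set 0) → MISS  vc=[47, 31, 32, 8]
12: 0x44 (blk 8, set 0) → VC-HIT  vc=[47, 31, 32, 16]
13: 0x69 (blk 13, set 5) → MISS  vc=[47, 31, 32, 16, 29]
14: 0xad (blk 21, set 5) → MISS  vc=[47, 31, 32, 16, 29, 13]
15: 0x68 (blk 13, set 5) → VC-HIT  vc=[47, 31, 32, 16, 29, 21]

VC = [47, 31, 32, 16, 29, 21]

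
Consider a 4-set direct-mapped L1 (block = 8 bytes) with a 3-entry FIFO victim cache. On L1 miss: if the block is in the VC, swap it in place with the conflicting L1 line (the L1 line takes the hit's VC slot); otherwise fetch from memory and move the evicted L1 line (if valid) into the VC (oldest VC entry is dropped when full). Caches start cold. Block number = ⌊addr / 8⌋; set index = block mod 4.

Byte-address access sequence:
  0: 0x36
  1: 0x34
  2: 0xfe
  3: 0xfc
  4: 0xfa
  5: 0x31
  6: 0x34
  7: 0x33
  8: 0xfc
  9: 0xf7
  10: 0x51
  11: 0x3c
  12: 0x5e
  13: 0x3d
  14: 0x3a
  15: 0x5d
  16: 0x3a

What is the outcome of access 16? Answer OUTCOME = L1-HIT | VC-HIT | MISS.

OUTCOME = VC-HIT

  [0] addr=0x36 blk=6 s=2: MISS | VC []
  [1] addr=0x34 blk=6 s=2: L1-HIT | VC []
  [2] addr=0xfe blk=31 s=3: MISS | VC []
  [3] addr=0xfc blk=31 s=3: L1-HIT | VC []
  [4] addr=0xfa blk=31 s=3: L1-HIT | VC []
  [5] addr=0x31 blk=6 s=2: L1-HIT | VC []
  [6] addr=0x34 blk=6 s=2: L1-HIT | VC []
  [7] addr=0x33 blk=6 s=2: L1-HIT | VC []
  [8] addr=0xfc blk=31 s=3: L1-HIT | VC []
  [9] addr=0xf7 blk=30 s=2: MISS | VC [6]
  [10] addr=0x51 blk=10 s=2: MISS | VC [6, 30]
  [11] addr=0x3c blk=7 s=3: MISS | VC [6, 30, 31]
  [12] addr=0x5e blk=11 s=3: MISS | VC [30, 31, 7]
  [13] addr=0x3d blk=7 s=3: VC-HIT | VC [30, 31, 11]
  [14] addr=0x3a blk=7 s=3: L1-HIT | VC [30, 31, 11]
  [15] addr=0x5d blk=11 s=3: VC-HIT | VC [30, 31, 7]
  [16] addr=0x3a blk=7 s=3: VC-HIT | VC [30, 31, 11]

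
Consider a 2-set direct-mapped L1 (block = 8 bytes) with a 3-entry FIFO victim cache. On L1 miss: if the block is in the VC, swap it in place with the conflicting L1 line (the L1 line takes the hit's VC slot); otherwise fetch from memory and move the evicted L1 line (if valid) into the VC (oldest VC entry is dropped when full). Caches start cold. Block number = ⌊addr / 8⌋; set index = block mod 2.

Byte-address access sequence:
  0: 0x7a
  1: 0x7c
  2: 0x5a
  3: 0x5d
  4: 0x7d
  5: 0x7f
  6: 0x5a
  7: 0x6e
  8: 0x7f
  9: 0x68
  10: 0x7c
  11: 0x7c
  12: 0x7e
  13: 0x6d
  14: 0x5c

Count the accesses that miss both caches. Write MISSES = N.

0: 0x7a (blk 15, set 1) → MISS  vc=[]
1: 0x7c (blk 15, set 1) → L1-HIT  vc=[]
2: 0x5a (blk 11, set 1) → MISS  vc=[15]
3: 0x5d (blk 11, set 1) → L1-HIT  vc=[15]
4: 0x7d (blk 15, set 1) → VC-HIT  vc=[11]
5: 0x7f (blk 15, set 1) → L1-HIT  vc=[11]
6: 0x5a (blk 11, set 1) → VC-HIT  vc=[15]
7: 0x6e (blk 13, set 1) → MISS  vc=[15, 11]
8: 0x7f (blk 15, set 1) → VC-HIT  vc=[13, 11]
9: 0x68 (blk 13, set 1) → VC-HIT  vc=[15, 11]
10: 0x7c (blk 15, set 1) → VC-HIT  vc=[13, 11]
11: 0x7c (blk 15, set 1) → L1-HIT  vc=[13, 11]
12: 0x7e (blk 15, set 1) → L1-HIT  vc=[13, 11]
13: 0x6d (blk 13, set 1) → VC-HIT  vc=[15, 11]
14: 0x5c (blk 11, set 1) → VC-HIT  vc=[15, 13]

MISSES = 3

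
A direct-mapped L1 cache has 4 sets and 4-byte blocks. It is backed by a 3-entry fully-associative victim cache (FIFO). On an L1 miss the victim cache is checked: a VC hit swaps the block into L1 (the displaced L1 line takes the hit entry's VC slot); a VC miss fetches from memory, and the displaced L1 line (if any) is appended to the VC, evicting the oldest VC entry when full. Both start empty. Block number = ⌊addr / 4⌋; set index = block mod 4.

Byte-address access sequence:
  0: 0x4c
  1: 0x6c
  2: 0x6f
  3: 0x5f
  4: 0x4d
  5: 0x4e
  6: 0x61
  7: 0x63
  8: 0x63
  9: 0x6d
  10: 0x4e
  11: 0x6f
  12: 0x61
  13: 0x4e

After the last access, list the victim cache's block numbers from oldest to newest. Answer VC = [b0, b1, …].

VC = [23, 27]

#0 0x4c→b19/s3 MISS; vc=[]
#1 0x6c→b27/s3 MISS; vc=[19]
#2 0x6f→b27/s3 L1-HIT; vc=[19]
#3 0x5f→b23/s3 MISS; vc=[19,27]
#4 0x4d→b19/s3 VC-HIT; vc=[23,27]
#5 0x4e→b19/s3 L1-HIT; vc=[23,27]
#6 0x61→b24/s0 MISS; vc=[23,27]
#7 0x63→b24/s0 L1-HIT; vc=[23,27]
#8 0x63→b24/s0 L1-HIT; vc=[23,27]
#9 0x6d→b27/s3 VC-HIT; vc=[23,19]
#10 0x4e→b19/s3 VC-HIT; vc=[23,27]
#11 0x6f→b27/s3 VC-HIT; vc=[23,19]
#12 0x61→b24/s0 L1-HIT; vc=[23,19]
#13 0x4e→b19/s3 VC-HIT; vc=[23,27]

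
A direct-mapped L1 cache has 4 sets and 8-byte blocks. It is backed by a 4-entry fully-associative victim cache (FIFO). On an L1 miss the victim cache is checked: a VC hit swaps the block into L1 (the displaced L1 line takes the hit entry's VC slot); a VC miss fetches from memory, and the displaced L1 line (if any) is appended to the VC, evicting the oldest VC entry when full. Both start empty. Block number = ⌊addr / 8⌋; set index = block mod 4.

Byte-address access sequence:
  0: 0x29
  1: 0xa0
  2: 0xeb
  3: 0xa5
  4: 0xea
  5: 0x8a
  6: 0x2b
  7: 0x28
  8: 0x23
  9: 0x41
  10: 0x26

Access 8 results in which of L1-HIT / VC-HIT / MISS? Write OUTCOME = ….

  [0] addr=0x29 blk=5 s=1: MISS | VC []
  [1] addr=0xa0 blk=20 s=0: MISS | VC []
  [2] addr=0xeb blk=29 s=1: MISS | VC [5]
  [3] addr=0xa5 blk=20 s=0: L1-HIT | VC [5]
  [4] addr=0xea blk=29 s=1: L1-HIT | VC [5]
  [5] addr=0x8a blk=17 s=1: MISS | VC [5, 29]
  [6] addr=0x2b blk=5 s=1: VC-HIT | VC [17, 29]
  [7] addr=0x28 blk=5 s=1: L1-HIT | VC [17, 29]
  [8] addr=0x23 blk=4 s=0: MISS | VC [17, 29, 20]
  [9] addr=0x41 blk=8 s=0: MISS | VC [17, 29, 20, 4]
  [10] addr=0x26 blk=4 s=0: VC-HIT | VC [17, 29, 20, 8]

OUTCOME = MISS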